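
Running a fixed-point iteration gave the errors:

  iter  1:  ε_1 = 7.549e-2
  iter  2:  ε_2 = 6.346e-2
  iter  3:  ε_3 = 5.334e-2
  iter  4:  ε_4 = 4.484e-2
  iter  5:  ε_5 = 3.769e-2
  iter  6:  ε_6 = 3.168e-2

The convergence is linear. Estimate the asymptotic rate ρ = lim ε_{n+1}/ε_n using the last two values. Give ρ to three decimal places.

0.841

ρ ≈ ε_6/ε_5 = 3.168e-2/3.769e-2 = 0.84054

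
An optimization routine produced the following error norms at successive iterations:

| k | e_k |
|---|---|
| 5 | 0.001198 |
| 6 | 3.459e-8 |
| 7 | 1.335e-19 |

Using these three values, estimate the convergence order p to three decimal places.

2.514

p ≈ ln(e_7/e_6) / ln(e_6/e_5)
  = ln(1.335e-19/3.459e-8) / ln(3.459e-8/0.001198)
  = ln(3.8595e-12) / ln(2.88731e-05)
  = -26.280483 / -10.452600 ≈ 2.514253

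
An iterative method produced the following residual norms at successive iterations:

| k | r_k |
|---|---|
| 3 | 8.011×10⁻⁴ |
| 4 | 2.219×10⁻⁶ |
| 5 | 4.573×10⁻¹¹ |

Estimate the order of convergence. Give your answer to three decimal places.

p ≈ ln(r_5/r_4) / ln(r_4/r_3)
  = ln(4.573×10⁻¹¹/2.219×10⁻⁶) / ln(2.219×10⁻⁶/8.011×10⁻⁴)
  = ln(2.06084e-05) / ln(0.00276994)
  = -10.789812 / -5.888930 ≈ 1.832219

1.832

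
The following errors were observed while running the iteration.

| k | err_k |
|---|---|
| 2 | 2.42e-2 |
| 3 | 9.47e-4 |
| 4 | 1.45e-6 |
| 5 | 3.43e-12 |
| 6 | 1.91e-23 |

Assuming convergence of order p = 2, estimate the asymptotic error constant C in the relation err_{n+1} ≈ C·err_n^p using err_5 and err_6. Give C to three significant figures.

1.62

C ≈ err_6 / err_5^2
  = 1.91e-23 / (3.43e-12)^2
  = 1.91e-23 / 1.17649e-23 ≈ 1.6235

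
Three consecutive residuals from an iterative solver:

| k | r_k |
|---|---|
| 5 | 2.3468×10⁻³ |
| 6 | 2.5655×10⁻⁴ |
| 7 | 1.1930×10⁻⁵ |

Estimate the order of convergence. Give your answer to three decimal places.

1.386

p ≈ ln(r_7/r_6) / ln(r_6/r_5)
  = ln(1.1930×10⁻⁵/2.5655×10⁻⁴) / ln(2.5655×10⁻⁴/2.3468×10⁻³)
  = ln(0.0465017) / ln(0.109319)
  = -3.068266 / -2.213485 ≈ 1.386170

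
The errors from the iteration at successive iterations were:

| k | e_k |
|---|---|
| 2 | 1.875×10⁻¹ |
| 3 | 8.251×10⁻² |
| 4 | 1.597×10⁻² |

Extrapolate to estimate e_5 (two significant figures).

First estimate the order: p ≈ ln(e_4/e_3) / ln(e_3/e_2) = ln(1.597×10⁻²/8.251×10⁻²)/ln(8.251×10⁻²/1.875×10⁻¹) = ln(0.193552)/ln(0.440053) ≈ 2.0006.
Then e_5 ≈ e_4·(e_4/e_3)^p = 1.597×10⁻²·(0.193552)^2.0006 = 1.597×10⁻²·0.0374255 ≈ 0.0005977.

6.0e-4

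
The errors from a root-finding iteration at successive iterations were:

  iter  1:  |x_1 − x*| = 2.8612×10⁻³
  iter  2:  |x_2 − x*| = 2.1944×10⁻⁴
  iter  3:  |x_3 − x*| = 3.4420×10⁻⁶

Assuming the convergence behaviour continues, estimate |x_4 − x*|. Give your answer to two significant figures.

4.1e-9

First estimate the order: p ≈ ln(|x_3 − x*|/|x_2 − x*|) / ln(|x_2 − x*|/|x_1 − x*|) = ln(3.4420×10⁻⁶/2.1944×10⁻⁴)/ln(2.1944×10⁻⁴/2.8612×10⁻³) = ln(0.0156854)/ln(0.0766951) ≈ 1.6181.
Then |x_4 − x*| ≈ |x_3 − x*|·(|x_3 − x*|/|x_2 − x*|)^p = 3.4420×10⁻⁶·(0.0156854)^1.6181 = 3.4420×10⁻⁶·0.00120263 ≈ 4.139e-09.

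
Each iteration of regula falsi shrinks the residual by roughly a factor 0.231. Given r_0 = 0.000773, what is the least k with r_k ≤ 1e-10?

After k steps, r_k ≈ 0.000773·0.231^k.
Need 0.231^k ≤ 1e-10/0.000773 = 1.29366e-07.
k ≥ ln(1.29366e-07)/ln(0.231) = -15.8606/-1.46534 = 10.824.
Smallest integer k = 11.

11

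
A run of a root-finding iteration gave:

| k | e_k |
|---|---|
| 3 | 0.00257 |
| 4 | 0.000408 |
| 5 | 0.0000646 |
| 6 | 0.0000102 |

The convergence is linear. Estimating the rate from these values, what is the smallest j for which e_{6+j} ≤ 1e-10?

7

Rate ρ ≈ e_6/e_5 = 0.0000102/0.0000646 = 0.1579.
After j more steps, e_{6+j} ≈ 0.0000102·ρ^j; need ρ^j ≤ 1e-10/0.0000102 = 9.80392e-06.
j ≥ ln(9.80392e-06)/ln(0.1579) = -11.5327/-1.84579 = 6.248.
So 7 more iterations are needed.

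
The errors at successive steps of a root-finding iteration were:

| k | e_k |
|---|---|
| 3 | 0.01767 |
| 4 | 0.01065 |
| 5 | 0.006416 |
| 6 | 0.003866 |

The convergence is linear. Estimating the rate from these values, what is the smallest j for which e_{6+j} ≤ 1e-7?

21

Rate ρ ≈ e_6/e_5 = 0.003866/0.006416 = 0.6026.
After j more steps, e_{6+j} ≈ 0.003866·ρ^j; need ρ^j ≤ 1e-7/0.003866 = 2.58665e-05.
j ≥ ln(2.58665e-05)/ln(0.6026) = -10.5626/-0.50650 = 20.854.
So 21 more iterations are needed.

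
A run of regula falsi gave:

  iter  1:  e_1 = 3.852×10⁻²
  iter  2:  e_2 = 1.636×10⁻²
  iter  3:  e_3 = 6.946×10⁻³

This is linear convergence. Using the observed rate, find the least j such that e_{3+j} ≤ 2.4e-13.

Rate ρ ≈ e_3/e_2 = 6.946×10⁻³/1.636×10⁻² = 0.4246.
After j more steps, e_{3+j} ≈ 6.946×10⁻³·ρ^j; need ρ^j ≤ 2.4e-13/6.946×10⁻³ = 3.45523e-11.
j ≥ ln(3.45523e-11)/ln(0.4246) = -24.0885/-0.85661 = 28.121.
So 29 more iterations are needed.

29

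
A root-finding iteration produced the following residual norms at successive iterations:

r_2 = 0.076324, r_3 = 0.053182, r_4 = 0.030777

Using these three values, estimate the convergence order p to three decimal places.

p ≈ ln(r_4/r_3) / ln(r_3/r_2)
  = ln(0.030777/0.053182) / ln(0.053182/0.076324)
  = ln(0.578711) / ln(0.696793)
  = -0.546952 / -0.361267 ≈ 1.513983

1.514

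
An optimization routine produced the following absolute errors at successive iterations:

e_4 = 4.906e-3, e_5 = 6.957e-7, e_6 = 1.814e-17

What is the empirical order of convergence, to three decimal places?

p ≈ ln(e_6/e_5) / ln(e_5/e_4)
  = ln(1.814e-17/6.957e-7) / ln(6.957e-7/4.906e-3)
  = ln(2.60745e-11) / ln(0.000141806)
  = -24.370063 / -8.861051 ≈ 2.750245

2.750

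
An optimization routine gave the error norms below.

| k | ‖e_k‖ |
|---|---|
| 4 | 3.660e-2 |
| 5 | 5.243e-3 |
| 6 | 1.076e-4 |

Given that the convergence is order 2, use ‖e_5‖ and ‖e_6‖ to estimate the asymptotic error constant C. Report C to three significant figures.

3.91

C ≈ ‖e_6‖ / ‖e_5‖^2
  = 1.076e-4 / (5.243e-3)^2
  = 1.076e-4 / 2.7489e-05 ≈ 3.9143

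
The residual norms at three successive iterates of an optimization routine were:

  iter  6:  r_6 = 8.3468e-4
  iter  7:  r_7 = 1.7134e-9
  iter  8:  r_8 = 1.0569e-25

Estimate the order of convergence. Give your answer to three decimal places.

2.850

p ≈ ln(r_8/r_7) / ln(r_7/r_6)
  = ln(1.0569e-25/1.7134e-9) / ln(1.7134e-9/8.3468e-4)
  = ln(6.16844e-17) / ln(2.05276e-06)
  = -37.324501 / -13.096325 ≈ 2.849998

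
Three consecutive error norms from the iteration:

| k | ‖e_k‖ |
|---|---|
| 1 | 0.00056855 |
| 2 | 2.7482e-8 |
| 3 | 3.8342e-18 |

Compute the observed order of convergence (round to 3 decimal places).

2.284

p ≈ ln(‖e_3‖/‖e_2‖) / ln(‖e_2‖/‖e_1‖)
  = ln(3.8342e-18/2.7482e-8) / ln(2.7482e-8/0.00056855)
  = ln(1.39517e-10) / ln(4.8337e-05)
  = -22.692835 / -9.937313 ≈ 2.283599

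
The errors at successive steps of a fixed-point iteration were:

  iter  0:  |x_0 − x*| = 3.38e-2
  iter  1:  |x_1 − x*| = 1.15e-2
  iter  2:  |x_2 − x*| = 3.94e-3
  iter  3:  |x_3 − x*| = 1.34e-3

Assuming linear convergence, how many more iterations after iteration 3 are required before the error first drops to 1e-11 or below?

18

Rate ρ ≈ |x_3 − x*|/|x_2 − x*| = 1.34e-3/3.94e-3 = 0.3401.
After j more steps, |x_{3+j} − x*| ≈ 1.34e-3·ρ^j; need ρ^j ≤ 1e-11/1.34e-3 = 7.46269e-09.
j ≥ ln(7.46269e-09)/ln(0.3401) = -18.7133/-1.07852 = 17.351.
So 18 more iterations are needed.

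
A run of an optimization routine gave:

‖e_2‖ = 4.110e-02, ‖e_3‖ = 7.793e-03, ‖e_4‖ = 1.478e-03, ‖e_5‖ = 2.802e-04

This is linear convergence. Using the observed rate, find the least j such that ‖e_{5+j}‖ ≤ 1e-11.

Rate ρ ≈ ‖e_5‖/‖e_4‖ = 2.802e-04/1.478e-03 = 0.1896.
After j more steps, ‖e_{5+j}‖ ≈ 2.802e-04·ρ^j; need ρ^j ≤ 1e-11/2.802e-04 = 3.56888e-08.
j ≥ ln(3.56888e-08)/ln(0.1896) = -17.1484/-1.66284 = 10.313.
So 11 more iterations are needed.

11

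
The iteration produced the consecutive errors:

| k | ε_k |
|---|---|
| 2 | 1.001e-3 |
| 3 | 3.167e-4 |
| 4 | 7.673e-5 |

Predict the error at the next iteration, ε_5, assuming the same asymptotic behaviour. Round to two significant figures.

First estimate the order: p ≈ ln(ε_4/ε_3) / ln(ε_3/ε_2) = ln(7.673e-5/3.167e-4)/ln(3.167e-4/1.001e-3) = ln(0.24228)/ln(0.316384) ≈ 1.2319.
Then ε_5 ≈ ε_4·(ε_4/ε_3)^p = 7.673e-5·(0.24228)^1.2319 = 7.673e-5·0.174398 ≈ 1.338e-05.

1.3e-5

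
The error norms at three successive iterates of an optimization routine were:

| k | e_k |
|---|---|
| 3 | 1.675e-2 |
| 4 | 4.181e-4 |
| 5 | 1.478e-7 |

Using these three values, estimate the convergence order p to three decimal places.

p ≈ ln(e_5/e_4) / ln(e_4/e_3)
  = ln(1.478e-7/4.181e-4) / ln(4.181e-4/1.675e-2)
  = ln(0.000353504) / ln(0.0249612)
  = -7.947616 / -3.690433 ≈ 2.153573

2.154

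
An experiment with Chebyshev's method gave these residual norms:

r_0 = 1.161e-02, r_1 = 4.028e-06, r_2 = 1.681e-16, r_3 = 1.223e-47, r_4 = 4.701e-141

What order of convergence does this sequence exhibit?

3

Consecutive ratios: r_4/r_3 = 4.701e-141/1.223e-47 = 3.84383e-94, r_3/r_2 = 1.223e-47/1.681e-16 = 7.27543e-32.
p ≈ ln(3.84383e-94)/ln(7.27543e-32) = -215.0965/-71.6982 ≈ 3.00.
So the convergence is cubic (order 3).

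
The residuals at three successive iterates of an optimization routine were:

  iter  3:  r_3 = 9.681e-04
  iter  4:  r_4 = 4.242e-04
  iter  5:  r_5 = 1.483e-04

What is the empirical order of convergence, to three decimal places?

1.274

p ≈ ln(r_5/r_4) / ln(r_4/r_3)
  = ln(1.483e-04/4.242e-04) / ln(4.242e-04/9.681e-04)
  = ln(0.349599) / ln(0.438178)
  = -1.050968 / -0.825130 ≈ 1.273700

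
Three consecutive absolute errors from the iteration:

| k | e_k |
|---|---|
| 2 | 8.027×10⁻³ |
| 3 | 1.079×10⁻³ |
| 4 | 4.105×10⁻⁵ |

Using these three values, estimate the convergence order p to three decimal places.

1.629

p ≈ ln(e_4/e_3) / ln(e_3/e_2)
  = ln(4.105×10⁻⁵/1.079×10⁻³) / ln(1.079×10⁻³/8.027×10⁻³)
  = ln(0.0380445) / ln(0.134421)
  = -3.268999 / -2.006779 ≈ 1.628978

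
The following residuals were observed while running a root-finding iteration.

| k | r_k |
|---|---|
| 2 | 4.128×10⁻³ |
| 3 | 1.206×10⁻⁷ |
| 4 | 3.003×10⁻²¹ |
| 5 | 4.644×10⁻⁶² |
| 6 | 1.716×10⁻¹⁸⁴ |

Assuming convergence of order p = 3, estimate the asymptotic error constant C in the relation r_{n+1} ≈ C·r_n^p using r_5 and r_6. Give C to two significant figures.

1.7

C ≈ r_6 / r_5^3
  = 1.716×10⁻¹⁸⁴ / (4.644×10⁻⁶²)^3
  = 1.716×10⁻¹⁸⁴ / 1.00156e-184 ≈ 1.7133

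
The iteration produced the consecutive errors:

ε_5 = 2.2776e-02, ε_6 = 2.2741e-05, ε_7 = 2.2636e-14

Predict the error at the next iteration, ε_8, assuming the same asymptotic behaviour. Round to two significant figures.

First estimate the order: p ≈ ln(ε_7/ε_6) / ln(ε_6/ε_5) = ln(2.2636e-14/2.2741e-05)/ln(2.2741e-05/2.2776e-02) = ln(9.95383e-10)/ln(0.000998463) ≈ 3.0000.
Then ε_8 ≈ ε_7·(ε_7/ε_6)^p = 2.2636e-14·(9.95383e-10)^3.0000 = 2.2636e-14·9.86213e-28 ≈ 2.232e-41.

2.2e-41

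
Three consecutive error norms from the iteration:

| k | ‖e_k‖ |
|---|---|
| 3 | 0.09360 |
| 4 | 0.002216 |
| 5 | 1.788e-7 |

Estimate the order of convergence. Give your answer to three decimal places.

p ≈ ln(‖e_5‖/‖e_4‖) / ln(‖e_4‖/‖e_3‖)
  = ln(1.788e-7/0.002216) / ln(0.002216/0.09360)
  = ln(8.06859e-05) / ln(0.0236752)
  = -9.424947 / -3.743327 ≈ 2.517800

2.518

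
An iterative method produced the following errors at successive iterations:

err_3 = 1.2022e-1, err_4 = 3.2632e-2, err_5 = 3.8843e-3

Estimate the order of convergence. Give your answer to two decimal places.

1.63

p ≈ ln(err_5/err_4) / ln(err_4/err_3)
  = ln(3.8843e-3/3.2632e-2) / ln(3.2632e-2/1.2022e-1)
  = ln(0.119033) / ln(0.271436)
  = -2.12835 / -1.30403 ≈ 1.63213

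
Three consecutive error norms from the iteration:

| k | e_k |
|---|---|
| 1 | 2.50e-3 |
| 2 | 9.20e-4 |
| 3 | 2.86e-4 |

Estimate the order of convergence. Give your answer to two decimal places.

p ≈ ln(e_3/e_2) / ln(e_2/e_1)
  = ln(2.86e-4/9.20e-4) / ln(9.20e-4/2.50e-3)
  = ln(0.31087) / ln(0.368)
  = -1.16838 / -0.99967 ≈ 1.16877

1.17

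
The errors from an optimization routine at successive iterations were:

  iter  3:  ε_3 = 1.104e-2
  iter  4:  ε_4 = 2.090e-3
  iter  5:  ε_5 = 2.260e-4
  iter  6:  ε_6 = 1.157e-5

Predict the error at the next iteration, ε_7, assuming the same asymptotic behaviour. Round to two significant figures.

2.2e-7

First estimate the order: p ≈ ln(ε_6/ε_5) / ln(ε_5/ε_4) = ln(1.157e-5/2.260e-4)/ln(2.260e-4/2.090e-3) = ln(0.0511947)/ln(0.108134) ≈ 1.3362.
Then ε_7 ≈ ε_6·(ε_6/ε_5)^p = 1.157e-5·(0.0511947)^1.3362 = 1.157e-5·0.0188481 ≈ 2.181e-07.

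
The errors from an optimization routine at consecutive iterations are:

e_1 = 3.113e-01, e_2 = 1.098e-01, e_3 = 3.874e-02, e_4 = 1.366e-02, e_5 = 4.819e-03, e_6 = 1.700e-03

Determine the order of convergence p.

Consecutive ratios: e_6/e_5 = 1.700e-03/4.819e-03 = 0.35277, e_5/e_4 = 4.819e-03/1.366e-02 = 0.352782.
p ≈ ln(0.35277)/ln(0.352782) = -1.0419/-1.0419 ≈ 1.00.
So the convergence is linear (order 1).

1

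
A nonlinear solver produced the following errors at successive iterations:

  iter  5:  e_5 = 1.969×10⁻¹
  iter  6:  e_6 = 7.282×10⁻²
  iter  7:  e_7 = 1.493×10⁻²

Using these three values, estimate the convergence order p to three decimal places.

p ≈ ln(e_7/e_6) / ln(e_6/e_5)
  = ln(1.493×10⁻²/7.282×10⁻²) / ln(7.282×10⁻²/1.969×10⁻¹)
  = ln(0.205026) / ln(0.369832)
  = -1.584618 / -0.994706 ≈ 1.593052

1.593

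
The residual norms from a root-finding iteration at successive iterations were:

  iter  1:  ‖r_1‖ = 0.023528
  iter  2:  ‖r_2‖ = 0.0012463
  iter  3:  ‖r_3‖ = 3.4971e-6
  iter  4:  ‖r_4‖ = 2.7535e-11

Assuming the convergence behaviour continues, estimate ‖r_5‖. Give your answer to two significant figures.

1.7e-21

First estimate the order: p ≈ ln(‖r_4‖/‖r_3‖) / ln(‖r_3‖/‖r_2‖) = ln(2.7535e-11/3.4971e-6)/ln(3.4971e-6/0.0012463) = ln(7.87367e-06)/ln(0.00280599) ≈ 2.0000.
Then ‖r_5‖ ≈ ‖r_4‖·(‖r_4‖/‖r_3‖)^p = 2.7535e-11·(7.87367e-06)^2.0000 = 2.7535e-11·6.19947e-11 ≈ 1.707e-21.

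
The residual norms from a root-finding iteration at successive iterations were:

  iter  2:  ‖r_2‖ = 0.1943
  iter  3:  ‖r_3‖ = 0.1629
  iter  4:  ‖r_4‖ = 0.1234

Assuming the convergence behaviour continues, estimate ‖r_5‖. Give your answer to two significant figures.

First estimate the order: p ≈ ln(‖r_4‖/‖r_3‖) / ln(‖r_3‖/‖r_2‖) = ln(0.1234/0.1629)/ln(0.1629/0.1943) = ln(0.75752)/ln(0.838394) ≈ 1.5755.
Then ‖r_5‖ ≈ ‖r_4‖·(‖r_4‖/‖r_3‖)^p = 0.1234·(0.75752)^1.5755 = 0.1234·0.645633 ≈ 0.07967.

8.0e-2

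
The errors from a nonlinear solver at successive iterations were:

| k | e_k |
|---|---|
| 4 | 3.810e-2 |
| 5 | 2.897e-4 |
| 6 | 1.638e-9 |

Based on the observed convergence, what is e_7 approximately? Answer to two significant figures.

1.7e-22

First estimate the order: p ≈ ln(e_6/e_5) / ln(e_5/e_4) = ln(1.638e-9/2.897e-4)/ln(2.897e-4/3.810e-2) = ln(5.65412e-06)/ln(0.00760367) ≈ 2.4765.
Then e_7 ≈ e_6·(e_6/e_5)^p = 1.638e-9·(5.65412e-06)^2.4765 = 1.638e-9·1.00979e-13 ≈ 1.654e-22.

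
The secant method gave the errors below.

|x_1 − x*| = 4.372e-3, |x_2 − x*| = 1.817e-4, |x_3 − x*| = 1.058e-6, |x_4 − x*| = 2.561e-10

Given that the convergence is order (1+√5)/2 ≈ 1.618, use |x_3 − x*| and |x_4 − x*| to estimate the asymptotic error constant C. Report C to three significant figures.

1.19

C ≈ |x_4 − x*| / |x_3 − x*|^1.618
  = 2.561e-10 / (1.058e-6)^1.618
  = 2.561e-10 / 2.14594e-10 ≈ 1.1934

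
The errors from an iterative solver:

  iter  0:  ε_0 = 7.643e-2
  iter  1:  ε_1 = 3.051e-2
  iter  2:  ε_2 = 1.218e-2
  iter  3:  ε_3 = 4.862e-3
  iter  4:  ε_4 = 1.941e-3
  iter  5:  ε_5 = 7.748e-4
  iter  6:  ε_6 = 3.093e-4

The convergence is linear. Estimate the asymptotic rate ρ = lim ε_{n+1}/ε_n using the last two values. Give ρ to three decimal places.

0.399

ρ ≈ ε_6/ε_5 = 3.093e-4/7.748e-4 = 0.39920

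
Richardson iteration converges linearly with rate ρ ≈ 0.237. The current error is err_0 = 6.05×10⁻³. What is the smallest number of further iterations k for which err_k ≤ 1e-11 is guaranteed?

After k steps, err_k ≈ 6.05×10⁻³·0.237^k.
Need 0.237^k ≤ 1e-11/6.05×10⁻³ = 1.65289e-09.
k ≥ ln(1.65289e-09)/ln(0.237) = -20.2207/-1.43970 = 14.045.
Smallest integer k = 15.

15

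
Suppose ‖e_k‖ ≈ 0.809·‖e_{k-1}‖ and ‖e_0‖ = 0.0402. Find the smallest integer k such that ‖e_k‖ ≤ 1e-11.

105

After k steps, ‖e_k‖ ≈ 0.0402·0.809^k.
Need 0.809^k ≤ 1e-11/0.0402 = 2.48756e-10.
k ≥ ln(2.48756e-10)/ln(0.809) = -22.1145/-0.21196 = 104.333.
Smallest integer k = 105.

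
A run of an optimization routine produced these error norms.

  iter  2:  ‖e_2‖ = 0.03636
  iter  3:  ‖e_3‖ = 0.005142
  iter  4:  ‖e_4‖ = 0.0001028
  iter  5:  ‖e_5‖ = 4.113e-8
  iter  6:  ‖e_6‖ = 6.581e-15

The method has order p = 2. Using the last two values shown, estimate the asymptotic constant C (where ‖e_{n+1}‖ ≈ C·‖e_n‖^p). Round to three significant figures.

C ≈ ‖e_6‖ / ‖e_5‖^2
  = 6.581e-15 / (4.113e-8)^2
  = 6.581e-15 / 1.69168e-15 ≈ 3.8902

3.89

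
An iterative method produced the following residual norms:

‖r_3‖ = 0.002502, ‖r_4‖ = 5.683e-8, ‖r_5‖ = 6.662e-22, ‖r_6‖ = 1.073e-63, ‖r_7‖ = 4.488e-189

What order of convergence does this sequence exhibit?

Consecutive ratios: ‖r_7‖/‖r_6‖ = 4.488e-189/1.073e-63 = 4.18267e-126, ‖r_6‖/‖r_5‖ = 1.073e-63/6.662e-22 = 1.61063e-42.
p ≈ ln(4.18267e-126)/ln(1.61063e-42) = -288.6948/-96.2320 ≈ 3.00.
So the convergence is cubic (order 3).

3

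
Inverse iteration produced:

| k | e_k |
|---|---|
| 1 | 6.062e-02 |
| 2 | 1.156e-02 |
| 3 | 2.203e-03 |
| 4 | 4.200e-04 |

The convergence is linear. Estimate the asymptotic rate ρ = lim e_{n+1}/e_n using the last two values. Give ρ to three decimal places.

ρ ≈ e_4/e_3 = 4.200e-04/2.203e-03 = 0.19065

0.191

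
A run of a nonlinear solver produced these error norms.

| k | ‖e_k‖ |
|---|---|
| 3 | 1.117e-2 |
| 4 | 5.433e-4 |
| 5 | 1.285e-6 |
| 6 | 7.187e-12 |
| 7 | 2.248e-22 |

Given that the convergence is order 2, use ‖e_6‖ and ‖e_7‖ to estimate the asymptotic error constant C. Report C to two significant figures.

C ≈ ‖e_7‖ / ‖e_6‖^2
  = 2.248e-22 / (7.187e-12)^2
  = 2.248e-22 / 5.1653e-23 ≈ 4.3521

4.4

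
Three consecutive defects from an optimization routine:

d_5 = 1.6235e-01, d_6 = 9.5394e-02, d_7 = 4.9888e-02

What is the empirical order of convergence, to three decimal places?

p ≈ ln(d_7/d_6) / ln(d_6/d_5)
  = ln(4.9888e-02/9.5394e-02) / ln(9.5394e-02/1.6235e-01)
  = ln(0.522968) / ln(0.587582)
  = -0.648235 / -0.531739 ≈ 1.219085

1.219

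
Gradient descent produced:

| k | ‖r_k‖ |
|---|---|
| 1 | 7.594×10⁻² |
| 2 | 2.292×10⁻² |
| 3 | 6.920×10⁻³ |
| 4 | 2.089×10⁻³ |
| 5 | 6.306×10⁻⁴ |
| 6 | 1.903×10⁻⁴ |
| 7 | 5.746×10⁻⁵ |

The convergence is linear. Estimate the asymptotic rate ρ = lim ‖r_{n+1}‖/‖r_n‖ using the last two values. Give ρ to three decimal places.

ρ ≈ ‖r_7‖/‖r_6‖ = 5.746×10⁻⁵/1.903×10⁻⁴ = 0.30194

0.302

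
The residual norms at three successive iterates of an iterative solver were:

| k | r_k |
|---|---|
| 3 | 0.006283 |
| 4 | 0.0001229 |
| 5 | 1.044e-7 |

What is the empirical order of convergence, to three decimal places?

p ≈ ln(r_5/r_4) / ln(r_4/r_3)
  = ln(1.044e-7/0.0001229) / ln(0.0001229/0.006283)
  = ln(0.000849471) / ln(0.0195607)
  = -7.070897 / -3.934233 ≈ 1.797275

1.797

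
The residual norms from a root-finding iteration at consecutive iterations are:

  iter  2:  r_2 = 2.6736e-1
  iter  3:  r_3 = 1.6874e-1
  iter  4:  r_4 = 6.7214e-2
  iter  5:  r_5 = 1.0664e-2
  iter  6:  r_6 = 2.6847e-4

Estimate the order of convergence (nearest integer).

Consecutive ratios: r_6/r_5 = 2.6847e-4/1.0664e-2 = 0.0251754, r_5/r_4 = 1.0664e-2/6.7214e-2 = 0.158657.
p ≈ ln(0.0251754)/ln(0.158657) = -3.6819/-1.8410 ≈ 2.00.
So the convergence is quadratic (order 2).

2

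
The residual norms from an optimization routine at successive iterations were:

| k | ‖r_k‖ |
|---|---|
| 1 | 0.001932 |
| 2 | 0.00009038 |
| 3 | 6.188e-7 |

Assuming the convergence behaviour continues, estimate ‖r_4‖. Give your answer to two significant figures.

First estimate the order: p ≈ ln(‖r_3‖/‖r_2‖) / ln(‖r_2‖/‖r_1‖) = ln(6.188e-7/0.00009038)/ln(0.00009038/0.001932) = ln(0.00684665)/ln(0.0467805) ≈ 1.6275.
Then ‖r_4‖ ≈ ‖r_3‖·(‖r_3‖/‖r_2‖)^p = 6.188e-7·(0.00684665)^1.6275 = 6.188e-7·0.000300082 ≈ 1.857e-10.

1.9e-10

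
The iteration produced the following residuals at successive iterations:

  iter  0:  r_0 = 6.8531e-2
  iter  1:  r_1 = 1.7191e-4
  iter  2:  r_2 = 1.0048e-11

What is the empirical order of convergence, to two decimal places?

2.78

p ≈ ln(r_2/r_1) / ln(r_1/r_0)
  = ln(1.0048e-11/1.7191e-4) / ln(1.7191e-4/6.8531e-2)
  = ln(5.84492e-08) / ln(0.0025085)
  = -16.65511 / -5.98807 ≈ 2.78138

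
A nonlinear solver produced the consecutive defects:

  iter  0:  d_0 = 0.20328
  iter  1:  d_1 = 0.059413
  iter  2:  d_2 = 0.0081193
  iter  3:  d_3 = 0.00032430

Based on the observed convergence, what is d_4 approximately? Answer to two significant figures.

1.8e-6

First estimate the order: p ≈ ln(d_3/d_2) / ln(d_2/d_1) = ln(0.00032430/0.0081193)/ln(0.0081193/0.059413) = ln(0.0399419)/ln(0.136659) ≈ 1.6180.
Then d_4 ≈ d_3·(d_3/d_2)^p = 0.00032430·(0.0399419)^1.6180 = 0.00032430·0.00545898 ≈ 1.77e-06.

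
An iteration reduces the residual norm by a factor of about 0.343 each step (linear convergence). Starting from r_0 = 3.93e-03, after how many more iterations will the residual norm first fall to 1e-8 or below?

After k steps, r_k ≈ 3.93e-03·0.343^k.
Need 0.343^k ≤ 1e-8/3.93e-03 = 2.54453e-06.
k ≥ ln(2.54453e-06)/ln(0.343) = -12.8816/-1.07002 = 12.039.
Smallest integer k = 13.

13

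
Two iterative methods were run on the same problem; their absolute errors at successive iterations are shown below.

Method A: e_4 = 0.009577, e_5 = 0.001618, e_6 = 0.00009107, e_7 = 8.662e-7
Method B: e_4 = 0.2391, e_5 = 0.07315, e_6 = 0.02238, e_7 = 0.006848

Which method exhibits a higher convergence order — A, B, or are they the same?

Method A: p ≈ ln(8.662e-7/0.00009107)/ln(0.00009107/0.001618) ≈ 1.62.
Method B: p ≈ ln(0.006848/0.02238)/ln(0.02238/0.07315) ≈ 1.00.
Method A has the higher order (≈1.6 vs ≈1.0).

A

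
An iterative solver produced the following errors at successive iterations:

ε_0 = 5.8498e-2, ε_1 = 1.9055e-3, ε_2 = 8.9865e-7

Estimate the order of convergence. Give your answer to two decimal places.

2.24

p ≈ ln(ε_2/ε_1) / ln(ε_1/ε_0)
  = ln(8.9865e-7/1.9055e-3) / ln(1.9055e-3/5.8498e-2)
  = ln(0.000471609) / ln(0.0325738)
  = -7.65936 / -3.42425 ≈ 2.23680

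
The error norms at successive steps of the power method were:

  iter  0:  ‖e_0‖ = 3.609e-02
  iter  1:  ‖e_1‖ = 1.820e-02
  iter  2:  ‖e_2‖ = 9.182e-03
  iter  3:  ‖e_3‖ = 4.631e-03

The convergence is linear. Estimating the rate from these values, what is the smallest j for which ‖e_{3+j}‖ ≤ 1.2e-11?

29

Rate ρ ≈ ‖e_3‖/‖e_2‖ = 4.631e-03/9.182e-03 = 0.5044.
After j more steps, ‖e_{3+j}‖ ≈ 4.631e-03·ρ^j; need ρ^j ≤ 1.2e-11/4.631e-03 = 2.59123e-09.
j ≥ ln(2.59123e-09)/ln(0.5044) = -19.7711/-0.68439 = 28.889.
So 29 more iterations are needed.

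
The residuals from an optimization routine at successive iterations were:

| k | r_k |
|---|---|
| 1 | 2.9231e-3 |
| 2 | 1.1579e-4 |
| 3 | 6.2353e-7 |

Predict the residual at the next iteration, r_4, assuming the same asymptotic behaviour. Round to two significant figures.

First estimate the order: p ≈ ln(r_3/r_2) / ln(r_2/r_1) = ln(6.2353e-7/1.1579e-4)/ln(1.1579e-4/2.9231e-3) = ln(0.00538501)/ln(0.0396121) ≈ 1.6181.
Then r_4 ≈ r_3·(r_3/r_2)^p = 6.2353e-7·(0.00538501)^1.6181 = 6.2353e-7·0.000213222 ≈ 1.33e-10.

1.3e-10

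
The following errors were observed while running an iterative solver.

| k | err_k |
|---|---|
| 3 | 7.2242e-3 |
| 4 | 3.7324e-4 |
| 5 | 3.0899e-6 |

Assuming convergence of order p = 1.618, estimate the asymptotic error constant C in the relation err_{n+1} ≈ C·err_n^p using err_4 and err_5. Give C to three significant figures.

C ≈ err_5 / err_4^1.618
  = 3.0899e-6 / (3.7324e-4)^1.618
  = 3.0899e-6 / 2.84104e-06 ≈ 1.0876

1.09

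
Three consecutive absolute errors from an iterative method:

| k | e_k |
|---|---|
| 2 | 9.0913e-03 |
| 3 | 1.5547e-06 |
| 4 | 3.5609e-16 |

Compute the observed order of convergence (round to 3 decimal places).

p ≈ ln(e_4/e_3) / ln(e_3/e_2)
  = ln(3.5609e-16/1.5547e-06) / ln(1.5547e-06/9.0913e-03)
  = ln(2.29041e-10) / ln(0.00017101)
  = -22.197120 / -8.673789 ≈ 2.559103

2.559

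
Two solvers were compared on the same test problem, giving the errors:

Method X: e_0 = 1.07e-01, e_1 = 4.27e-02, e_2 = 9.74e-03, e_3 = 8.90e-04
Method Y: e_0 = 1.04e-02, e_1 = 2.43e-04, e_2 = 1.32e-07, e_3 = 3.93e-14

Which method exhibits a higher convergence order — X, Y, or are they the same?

Method X: p ≈ ln(8.90e-04/9.74e-03)/ln(9.74e-03/4.27e-02) ≈ 1.62.
Method Y: p ≈ ln(3.93e-14/1.32e-07)/ln(1.32e-07/2.43e-04) ≈ 2.00.
Method Y has the higher order (≈2.0 vs ≈1.6).

Y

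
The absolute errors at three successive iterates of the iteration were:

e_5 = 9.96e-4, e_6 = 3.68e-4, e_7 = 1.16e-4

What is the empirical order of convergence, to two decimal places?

p ≈ ln(e_7/e_6) / ln(e_6/e_5)
  = ln(1.16e-4/3.68e-4) / ln(3.68e-4/9.96e-4)
  = ln(0.315217) / ln(0.369478)
  = -1.15449 / -0.99566 ≈ 1.15952

1.16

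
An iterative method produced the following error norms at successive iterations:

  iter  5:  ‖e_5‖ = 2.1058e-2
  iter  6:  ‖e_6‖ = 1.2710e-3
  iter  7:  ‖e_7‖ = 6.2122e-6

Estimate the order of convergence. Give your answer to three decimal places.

1.895

p ≈ ln(‖e_7‖/‖e_6‖) / ln(‖e_6‖/‖e_5‖)
  = ln(6.2122e-6/1.2710e-3) / ln(1.2710e-3/2.1058e-2)
  = ln(0.00488765) / ln(0.0603571)
  = -5.321044 / -2.807477 ≈ 1.895312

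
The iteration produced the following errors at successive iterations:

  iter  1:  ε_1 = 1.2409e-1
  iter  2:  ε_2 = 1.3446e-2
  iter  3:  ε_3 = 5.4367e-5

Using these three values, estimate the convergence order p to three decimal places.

2.480

p ≈ ln(ε_3/ε_2) / ln(ε_2/ε_1)
  = ln(5.4367e-5/1.3446e-2) / ln(1.3446e-2/1.2409e-1)
  = ln(0.00404336) / ln(0.108357)
  = -5.510679 / -2.222324 ≈ 2.479692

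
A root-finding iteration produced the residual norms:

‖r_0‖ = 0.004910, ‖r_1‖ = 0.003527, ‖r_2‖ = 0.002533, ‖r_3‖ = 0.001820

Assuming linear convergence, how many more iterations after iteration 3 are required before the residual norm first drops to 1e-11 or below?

Rate ρ ≈ ‖r_3‖/‖r_2‖ = 0.001820/0.002533 = 0.7185.
After j more steps, ‖r_{3+j}‖ ≈ 0.001820·ρ^j; need ρ^j ≤ 1e-11/0.001820 = 5.49451e-09.
j ≥ ln(5.49451e-09)/ln(0.7185) = -19.0195/-0.33059 = 57.532.
So 58 more iterations are needed.

58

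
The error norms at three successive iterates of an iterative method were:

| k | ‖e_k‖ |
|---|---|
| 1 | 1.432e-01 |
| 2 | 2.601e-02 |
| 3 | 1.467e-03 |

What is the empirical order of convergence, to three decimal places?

p ≈ ln(‖e_3‖/‖e_2‖) / ln(‖e_2‖/‖e_1‖)
  = ln(1.467e-03/2.601e-02) / ln(2.601e-02/1.432e-01)
  = ln(0.0564014) / ln(0.181634)
  = -2.875261 / -1.705762 ≈ 1.685617

1.686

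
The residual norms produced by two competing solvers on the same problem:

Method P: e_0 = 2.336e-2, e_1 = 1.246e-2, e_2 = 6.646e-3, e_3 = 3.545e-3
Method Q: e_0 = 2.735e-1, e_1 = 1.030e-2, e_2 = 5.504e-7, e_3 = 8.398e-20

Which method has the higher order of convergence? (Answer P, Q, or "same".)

Method P: p ≈ ln(3.545e-3/6.646e-3)/ln(6.646e-3/1.246e-2) ≈ 1.00.
Method Q: p ≈ ln(8.398e-20/5.504e-7)/ln(5.504e-7/1.030e-2) ≈ 3.00.
Method Q has the higher order (≈3.0 vs ≈1.0).

Q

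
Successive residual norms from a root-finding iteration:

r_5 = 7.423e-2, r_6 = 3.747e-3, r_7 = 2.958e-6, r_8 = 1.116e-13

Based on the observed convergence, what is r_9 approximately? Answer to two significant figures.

First estimate the order: p ≈ ln(r_8/r_7) / ln(r_7/r_6) = ln(1.116e-13/2.958e-6)/ln(2.958e-6/3.747e-3) = ln(3.77282e-08)/ln(0.000789432) ≈ 2.3926.
Then r_9 ≈ r_8·(r_8/r_7)^p = 1.116e-13·(3.77282e-08)^2.3926 = 1.116e-13·1.73353e-18 ≈ 1.935e-31.

1.9e-31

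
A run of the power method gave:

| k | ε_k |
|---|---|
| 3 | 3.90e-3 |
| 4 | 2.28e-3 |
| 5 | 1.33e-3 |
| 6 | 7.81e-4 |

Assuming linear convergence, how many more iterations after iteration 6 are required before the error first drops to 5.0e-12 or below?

36

Rate ρ ≈ ε_6/ε_5 = 7.81e-4/1.33e-3 = 0.5872.
After j more steps, ε_{6+j} ≈ 7.81e-4·ρ^j; need ρ^j ≤ 5.0e-12/7.81e-4 = 6.40205e-09.
j ≥ ln(6.40205e-09)/ln(0.5872) = -18.8666/-0.53239 = 35.438.
So 36 more iterations are needed.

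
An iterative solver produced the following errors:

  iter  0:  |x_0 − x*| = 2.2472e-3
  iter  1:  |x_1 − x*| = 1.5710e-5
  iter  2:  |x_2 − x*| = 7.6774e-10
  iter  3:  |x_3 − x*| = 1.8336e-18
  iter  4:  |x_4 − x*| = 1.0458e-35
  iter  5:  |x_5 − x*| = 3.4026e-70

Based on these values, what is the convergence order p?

2

Consecutive ratios: |x_5 − x*|/|x_4 − x*| = 3.4026e-70/1.0458e-35 = 3.25359e-35, |x_4 − x*|/|x_3 − x*| = 1.0458e-35/1.8336e-18 = 5.70353e-18.
p ≈ ln(3.25359e-35)/ln(5.70353e-18) = -79.4107/-39.7054 ≈ 2.00.
So the convergence is quadratic (order 2).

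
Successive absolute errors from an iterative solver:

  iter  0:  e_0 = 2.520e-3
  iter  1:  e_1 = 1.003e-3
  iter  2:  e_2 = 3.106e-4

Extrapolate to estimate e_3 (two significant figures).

First estimate the order: p ≈ ln(e_2/e_1) / ln(e_1/e_0) = ln(3.106e-4/1.003e-3)/ln(1.003e-3/2.520e-3) = ln(0.309671)/ln(0.398016) ≈ 1.2724.
Then e_3 ≈ e_2·(e_2/e_1)^p = 3.106e-4·(0.309671)^1.2724 = 3.106e-4·0.22502 ≈ 6.989e-05.

7.0e-5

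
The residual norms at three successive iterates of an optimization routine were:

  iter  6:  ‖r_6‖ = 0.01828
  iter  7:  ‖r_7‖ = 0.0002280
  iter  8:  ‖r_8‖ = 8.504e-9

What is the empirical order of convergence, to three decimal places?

p ≈ ln(‖r_8‖/‖r_7‖) / ln(‖r_7‖/‖r_6‖)
  = ln(8.504e-9/0.0002280) / ln(0.0002280/0.01828)
  = ln(3.72982e-05) / ln(0.0124726)
  = -10.196565 / -4.384221 ≈ 2.325742

2.326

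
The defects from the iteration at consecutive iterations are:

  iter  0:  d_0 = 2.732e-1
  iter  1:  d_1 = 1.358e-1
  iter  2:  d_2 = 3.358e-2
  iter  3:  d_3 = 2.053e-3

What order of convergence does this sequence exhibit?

Consecutive ratios: d_3/d_2 = 2.053e-3/3.358e-2 = 0.0611376, d_2/d_1 = 3.358e-2/1.358e-1 = 0.247275.
p ≈ ln(0.0611376)/ln(0.247275) = -2.7946/-1.3973 ≈ 2.00.
So the convergence is quadratic (order 2).

2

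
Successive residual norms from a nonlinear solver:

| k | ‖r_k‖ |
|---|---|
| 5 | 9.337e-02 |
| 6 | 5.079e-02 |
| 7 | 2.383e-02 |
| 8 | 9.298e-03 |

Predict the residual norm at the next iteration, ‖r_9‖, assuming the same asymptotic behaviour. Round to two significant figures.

First estimate the order: p ≈ ln(‖r_8‖/‖r_7‖) / ln(‖r_7‖/‖r_6‖) = ln(9.298e-03/2.383e-02)/ln(2.383e-02/5.079e-02) = ln(0.39018)/ln(0.469187) ≈ 1.2437.
Then ‖r_9‖ ≈ ‖r_8‖·(‖r_8‖/‖r_7‖)^p = 9.298e-03·(0.39018)^1.2437 = 9.298e-03·0.31021 ≈ 0.002884.

2.9e-3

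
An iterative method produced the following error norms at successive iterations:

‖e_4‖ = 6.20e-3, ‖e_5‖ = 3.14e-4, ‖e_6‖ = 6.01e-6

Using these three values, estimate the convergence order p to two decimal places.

p ≈ ln(‖e_6‖/‖e_5‖) / ln(‖e_5‖/‖e_4‖)
  = ln(6.01e-6/3.14e-4) / ln(3.14e-4/6.20e-3)
  = ln(0.0191401) / ln(0.0506452)
  = -3.95597 / -2.98291 ≈ 1.32621

1.33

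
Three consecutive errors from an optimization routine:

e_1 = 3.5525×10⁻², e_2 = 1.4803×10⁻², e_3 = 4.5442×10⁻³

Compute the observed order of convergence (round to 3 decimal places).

p ≈ ln(e_3/e_2) / ln(e_2/e_1)
  = ln(4.5442×10⁻³/1.4803×10⁻²) / ln(1.4803×10⁻²/3.5525×10⁻²)
  = ln(0.306978) / ln(0.416692)
  = -1.180979 / -0.875408 ≈ 1.349061

1.349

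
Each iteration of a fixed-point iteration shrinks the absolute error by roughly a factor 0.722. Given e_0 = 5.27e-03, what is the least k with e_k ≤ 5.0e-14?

78

After k steps, e_k ≈ 5.27e-03·0.722^k.
Need 0.722^k ≤ 5.0e-14/5.27e-03 = 9.48767e-12.
k ≥ ln(9.48767e-12)/ln(0.722) = -25.3810/-0.32573 = 77.920.
Smallest integer k = 78.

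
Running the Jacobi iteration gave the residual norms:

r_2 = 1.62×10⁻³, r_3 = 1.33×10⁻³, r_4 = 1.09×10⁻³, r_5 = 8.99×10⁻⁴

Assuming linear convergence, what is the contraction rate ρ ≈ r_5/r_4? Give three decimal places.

ρ ≈ r_5/r_4 = 8.99×10⁻⁴/1.09×10⁻³ = 0.82477

0.825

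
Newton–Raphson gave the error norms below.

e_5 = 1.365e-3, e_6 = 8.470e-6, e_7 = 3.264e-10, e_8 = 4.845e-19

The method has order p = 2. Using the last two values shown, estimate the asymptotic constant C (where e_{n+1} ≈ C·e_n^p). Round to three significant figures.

4.55

C ≈ e_8 / e_7^2
  = 4.845e-19 / (3.264e-10)^2
  = 4.845e-19 / 1.06537e-19 ≈ 4.5477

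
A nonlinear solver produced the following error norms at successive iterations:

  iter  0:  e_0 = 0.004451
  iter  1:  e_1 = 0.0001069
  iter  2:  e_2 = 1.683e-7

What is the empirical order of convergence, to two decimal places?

1.73

p ≈ ln(e_2/e_1) / ln(e_1/e_0)
  = ln(1.683e-7/0.0001069) / ln(0.0001069/0.004451)
  = ln(0.00157437) / ln(0.0240171)
  = -6.45390 / -3.72899 ≈ 1.73074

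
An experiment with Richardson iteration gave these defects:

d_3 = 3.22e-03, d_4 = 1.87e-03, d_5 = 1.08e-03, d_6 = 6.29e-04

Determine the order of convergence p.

1

Consecutive ratios: d_6/d_5 = 6.29e-04/1.08e-03 = 0.582407, d_5/d_4 = 1.08e-03/1.87e-03 = 0.57754.
p ≈ ln(0.582407)/ln(0.57754) = -0.5406/-0.5490 ≈ 0.98.
So the convergence is linear (order 1).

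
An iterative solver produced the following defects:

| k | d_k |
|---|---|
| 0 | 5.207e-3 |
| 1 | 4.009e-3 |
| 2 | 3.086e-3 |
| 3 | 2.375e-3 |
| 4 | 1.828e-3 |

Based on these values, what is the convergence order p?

1

Consecutive ratios: d_4/d_3 = 1.828e-3/2.375e-3 = 0.769684, d_3/d_2 = 2.375e-3/3.086e-3 = 0.769605.
p ≈ ln(0.769684)/ln(0.769605) = -0.2618/-0.2619 ≈ 1.00.
So the convergence is linear (order 1).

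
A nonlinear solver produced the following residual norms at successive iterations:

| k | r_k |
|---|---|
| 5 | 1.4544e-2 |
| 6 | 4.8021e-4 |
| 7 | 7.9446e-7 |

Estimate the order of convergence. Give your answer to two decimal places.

p ≈ ln(r_7/r_6) / ln(r_6/r_5)
  = ln(7.9446e-7/4.8021e-4) / ln(4.8021e-4/1.4544e-2)
  = ln(0.0016544) / ln(0.0330177)
  = -6.40432 / -3.41071 ≈ 1.87771

1.88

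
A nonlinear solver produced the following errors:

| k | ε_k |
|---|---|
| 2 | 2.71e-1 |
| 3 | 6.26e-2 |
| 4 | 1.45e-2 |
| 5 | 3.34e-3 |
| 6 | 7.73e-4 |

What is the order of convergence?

1

Consecutive ratios: ε_6/ε_5 = 7.73e-4/3.34e-3 = 0.231437, ε_5/ε_4 = 3.34e-3/1.45e-2 = 0.230345.
p ≈ ln(0.231437)/ln(0.230345) = -1.4634/-1.4682 ≈ 1.00.
So the convergence is linear (order 1).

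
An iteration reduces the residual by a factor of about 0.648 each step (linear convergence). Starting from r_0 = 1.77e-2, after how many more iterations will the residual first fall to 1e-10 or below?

After k steps, r_k ≈ 1.77e-2·0.648^k.
Need 0.648^k ≤ 1e-10/1.77e-2 = 5.64972e-09.
k ≥ ln(5.64972e-09)/ln(0.648) = -18.9917/-0.43386 = 43.774.
Smallest integer k = 44.

44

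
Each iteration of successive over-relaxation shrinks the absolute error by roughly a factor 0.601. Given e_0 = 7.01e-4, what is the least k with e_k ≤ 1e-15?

54

After k steps, e_k ≈ 7.01e-4·0.601^k.
Need 0.601^k ≤ 1e-15/7.01e-4 = 1.42653e-12.
k ≥ ln(1.42653e-12)/ln(0.601) = -27.2758/-0.50916 = 53.570.
Smallest integer k = 54.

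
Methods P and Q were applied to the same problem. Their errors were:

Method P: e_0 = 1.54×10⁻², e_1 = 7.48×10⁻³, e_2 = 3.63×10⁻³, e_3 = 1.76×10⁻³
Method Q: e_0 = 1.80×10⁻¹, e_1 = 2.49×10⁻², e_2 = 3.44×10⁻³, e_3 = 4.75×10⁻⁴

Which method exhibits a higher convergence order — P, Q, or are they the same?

same

Method P: p ≈ ln(1.76×10⁻³/3.63×10⁻³)/ln(3.63×10⁻³/7.48×10⁻³) ≈ 1.00.
Method Q: p ≈ ln(4.75×10⁻⁴/3.44×10⁻³)/ln(3.44×10⁻³/2.49×10⁻²) ≈ 1.00.
Both orders ≈ 1.0 — effectively the same.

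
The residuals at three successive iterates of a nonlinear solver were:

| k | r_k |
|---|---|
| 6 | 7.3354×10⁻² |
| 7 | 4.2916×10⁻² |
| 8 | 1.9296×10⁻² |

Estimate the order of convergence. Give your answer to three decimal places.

p ≈ ln(r_8/r_7) / ln(r_7/r_6)
  = ln(1.9296×10⁻²/4.2916×10⁻²) / ln(4.2916×10⁻²/7.3354×10⁻²)
  = ln(0.449623) / ln(0.585053)
  = -0.799346 / -0.536053 ≈ 1.491170

1.491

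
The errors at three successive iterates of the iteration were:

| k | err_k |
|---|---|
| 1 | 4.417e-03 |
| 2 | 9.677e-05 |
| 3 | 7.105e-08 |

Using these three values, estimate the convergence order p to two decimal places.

1.89

p ≈ ln(err_3/err_2) / ln(err_2/err_1)
  = ln(7.105e-08/9.677e-05) / ln(9.677e-05/4.417e-03)
  = ln(0.000734215) / ln(0.0219085)
  = -7.21671 / -3.82088 ≈ 1.88876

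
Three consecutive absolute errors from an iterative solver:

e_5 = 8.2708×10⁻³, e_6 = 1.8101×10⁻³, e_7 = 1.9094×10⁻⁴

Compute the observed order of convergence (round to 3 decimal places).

1.480

p ≈ ln(e_7/e_6) / ln(e_6/e_5)
  = ln(1.9094×10⁻⁴/1.8101×10⁻³) / ln(1.8101×10⁻³/8.2708×10⁻³)
  = ln(0.105486) / ln(0.218854)
  = -2.249177 / -1.519350 ≈ 1.480355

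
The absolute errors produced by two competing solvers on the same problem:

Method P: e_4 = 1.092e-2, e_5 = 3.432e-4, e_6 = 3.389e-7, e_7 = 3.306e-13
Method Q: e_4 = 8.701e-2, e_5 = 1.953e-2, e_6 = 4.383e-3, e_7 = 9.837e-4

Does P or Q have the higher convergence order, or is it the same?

P

Method P: p ≈ ln(3.306e-13/3.389e-7)/ln(3.389e-7/3.432e-4) ≈ 2.00.
Method Q: p ≈ ln(9.837e-4/4.383e-3)/ln(4.383e-3/1.953e-2) ≈ 1.00.
Method P has the higher order (≈2.0 vs ≈1.0).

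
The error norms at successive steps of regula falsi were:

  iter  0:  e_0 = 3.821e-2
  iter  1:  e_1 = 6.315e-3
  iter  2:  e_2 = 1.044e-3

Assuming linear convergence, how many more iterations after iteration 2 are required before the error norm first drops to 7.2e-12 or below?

11

Rate ρ ≈ e_2/e_1 = 1.044e-3/6.315e-3 = 0.1653.
After j more steps, e_{2+j} ≈ 1.044e-3·ρ^j; need ρ^j ≤ 7.2e-12/1.044e-3 = 6.89655e-09.
j ≥ ln(6.89655e-09)/ln(0.1653) = -18.7922/-1.79999 = 10.440.
So 11 more iterations are needed.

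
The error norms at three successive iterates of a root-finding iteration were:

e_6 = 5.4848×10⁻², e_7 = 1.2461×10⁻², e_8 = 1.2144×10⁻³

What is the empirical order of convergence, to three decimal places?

1.571

p ≈ ln(e_8/e_7) / ln(e_7/e_6)
  = ln(1.2144×10⁻³/1.2461×10⁻²) / ln(1.2461×10⁻²/5.4848×10⁻²)
  = ln(0.0974561) / ln(0.227192)
  = -2.328353 / -1.481960 ≈ 1.571131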